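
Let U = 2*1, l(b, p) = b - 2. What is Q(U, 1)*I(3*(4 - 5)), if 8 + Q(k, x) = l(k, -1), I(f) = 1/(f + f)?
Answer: 4/3 ≈ 1.3333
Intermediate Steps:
I(f) = 1/(2*f)
l(b, p) = -2 + b
U = 2
Q(k, x) = -10 + k (Q(k, x) = -8 + (-2 + k) = -10 + k)
Q(U, 1)*I(3*(4 - 5)) = (-10 + 2)*(1/(2*((3*(4 - 5))))) = -4/(3*(-1)) = -4/(-3) = -4*(-1)/3 = -8*(-⅙) = 4/3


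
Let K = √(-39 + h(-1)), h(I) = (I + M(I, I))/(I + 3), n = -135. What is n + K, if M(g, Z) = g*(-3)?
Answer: -135 + I*√38 ≈ -135.0 + 6.1644*I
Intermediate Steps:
M(g, Z) = -3*g
h(I) = -2*I/(3 + I) (h(I) = (I - 3*I)/(I + 3) = (-2*I)/(3 + I) = -2*I/(3 + I))
K = I*√38 (K = √(-39 - 2*(-1)/(3 - 1)) = √(-39 - 2*(-1)/2) = √(-39 - 2*(-1)*½) = √(-39 + 1) = √(-38) = I*√38 ≈ 6.1644*I)
n + K = -135 + I*√38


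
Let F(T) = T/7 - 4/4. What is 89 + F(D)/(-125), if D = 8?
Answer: 77874/875 ≈ 88.999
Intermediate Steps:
F(T) = -1 + T/7 (F(T) = T*(⅐) - 4*¼ = T/7 - 1 = -1 + T/7)
89 + F(D)/(-125) = 89 + (-1 + (⅐)*8)/(-125) = 89 + (-1 + 8/7)*(-1/125) = 89 + (⅐)*(-1/125) = 89 - 1/875 = 77874/875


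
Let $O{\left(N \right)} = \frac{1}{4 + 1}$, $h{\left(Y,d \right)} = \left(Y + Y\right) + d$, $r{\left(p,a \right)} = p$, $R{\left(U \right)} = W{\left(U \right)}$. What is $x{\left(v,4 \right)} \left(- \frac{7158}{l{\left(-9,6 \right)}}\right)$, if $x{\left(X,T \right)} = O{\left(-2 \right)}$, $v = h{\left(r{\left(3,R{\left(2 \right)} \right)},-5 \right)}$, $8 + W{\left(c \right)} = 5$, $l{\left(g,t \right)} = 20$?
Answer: $- \frac{3579}{50} \approx -71.58$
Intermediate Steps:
$W{\left(c \right)} = -3$ ($W{\left(c \right)} = -8 + 5 = -3$)
$R{\left(U \right)} = -3$
$h{\left(Y,d \right)} = d + 2 Y$ ($h{\left(Y,d \right)} = 2 Y + d = d + 2 Y$)
$v = 1$ ($v = -5 + 2 \cdot 3 = -5 + 6 = 1$)
$O{\left(N \right)} = \frac{1}{5}$
$x{\left(X,T \right)} = \frac{1}{5}$
$x{\left(v,4 \right)} \left(- \frac{7158}{l{\left(-9,6 \right)}}\right) = \frac{\left(-7158\right) \frac{1}{20}}{5} = \frac{1}{5} \left(- \frac{3579}{10}\right) = - \frac{3579}{50}$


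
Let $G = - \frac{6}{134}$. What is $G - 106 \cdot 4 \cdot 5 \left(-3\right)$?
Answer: $\frac{426117}{67} \approx 6360.0$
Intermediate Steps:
$G = - \frac{3}{67}$ ($G = \left(-6\right) \frac{1}{134} = - \frac{3}{67} \approx -0.044776$)
$G - 106 \cdot 4 \cdot 5 \left(-3\right) = - \frac{3}{67} - 106 \cdot 4 \cdot 5 \left(-3\right) = - \frac{3}{67} - 106 \cdot 20 \left(-3\right) = - \frac{3}{67} - -6360 = - \frac{3}{67} + 6360 = \frac{426117}{67}$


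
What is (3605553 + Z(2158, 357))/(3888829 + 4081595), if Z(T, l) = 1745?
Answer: 1803649/3985212 ≈ 0.45259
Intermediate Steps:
(3605553 + Z(2158, 357))/(3888829 + 4081595) = (3605553 + 1745)/(3888829 + 4081595) = 3607298/7970424 = 3607298*(1/7970424) = 1803649/3985212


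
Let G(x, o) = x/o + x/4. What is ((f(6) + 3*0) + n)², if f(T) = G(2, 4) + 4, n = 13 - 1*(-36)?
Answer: 2916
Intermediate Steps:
G(x, o) = x/4 + x/o (G(x, o) = x/o + x*(¼) = x/o + x/4 = x/4 + x/o)
n = 49 (n = 13 + 36 = 49)
f(T) = 5 (f(T) = ((¼)*2 + 2/4) + 4 = (½ + 2*(¼)) + 4 = (½ + ½) + 4 = 1 + 4 = 5)
((f(6) + 3*0) + n)² = ((5 + 3*0) + 49)² = ((5 + 0) + 49)² = (5 + 49)² = 54² = 2916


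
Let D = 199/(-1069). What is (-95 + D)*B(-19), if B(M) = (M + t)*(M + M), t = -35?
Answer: -208799208/1069 ≈ -1.9532e+5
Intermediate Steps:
D = -199/1069 (D = 199*(-1/1069) = -199/1069 ≈ -0.18616)
B(M) = 2*M*(-35 + M) (B(M) = (M - 35)*(M + M) = (-35 + M)*(2*M) = 2*M*(-35 + M))
(-95 + D)*B(-19) = (-95 - 199/1069)*(2*(-19)*(-35 - 19)) = -203508*(-19)*(-54)/1069 = -101754/1069*2052 = -208799208/1069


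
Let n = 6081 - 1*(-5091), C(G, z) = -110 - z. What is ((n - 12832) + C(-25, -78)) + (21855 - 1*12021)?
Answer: 8142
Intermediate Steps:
n = 11172 (n = 6081 + 5091 = 11172)
((n - 12832) + C(-25, -78)) + (21855 - 1*12021) = ((11172 - 12832) + (-110 - 1*(-78))) + (21855 - 1*12021) = (-1660 + (-110 + 78)) + (21855 - 12021) = (-1660 - 32) + 9834 = -1692 + 9834 = 8142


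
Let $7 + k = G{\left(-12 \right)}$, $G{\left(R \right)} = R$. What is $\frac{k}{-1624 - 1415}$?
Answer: $\frac{19}{3039} \approx 0.0062521$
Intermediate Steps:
$k = -19$ ($k = -7 - 12 = -19$)
$\frac{k}{-1624 - 1415} = - \frac{19}{-1624 - 1415} = - \frac{19}{-3039} = \left(-19\right) \left(- \frac{1}{3039}\right) = \frac{19}{3039}$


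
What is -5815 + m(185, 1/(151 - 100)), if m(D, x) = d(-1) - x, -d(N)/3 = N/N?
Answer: -296719/51 ≈ -5818.0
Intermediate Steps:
d(N) = -3 (d(N) = -3*N/N = -3*1 = -3)
m(D, x) = -3 - x
-5815 + m(185, 1/(151 - 100)) = -5815 + (-3 - 1/(151 - 100)) = -5815 + (-3 - 1/51) = -5815 - 154/51 = -296719/51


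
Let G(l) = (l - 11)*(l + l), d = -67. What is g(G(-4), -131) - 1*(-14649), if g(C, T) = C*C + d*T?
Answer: 37826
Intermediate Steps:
G(l) = 2*l*(-11 + l) (G(l) = (-11 + l)*(2*l) = 2*l*(-11 + l))
g(C, T) = C² - 67*T (g(C, T) = C*C - 67*T = C² - 67*T)
g(G(-4), -131) - 1*(-14649) = ((2*(-4)*(-11 - 4))² - 67*(-131)) - 1*(-14649) = ((2*(-4)*(-15))² + 8777) + 14649 = (120² + 8777) + 14649 = (14400 + 8777) + 14649 = 23177 + 14649 = 37826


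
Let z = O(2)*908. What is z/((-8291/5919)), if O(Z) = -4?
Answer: 21497808/8291 ≈ 2592.9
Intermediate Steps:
z = -3632 (z = -4*908 = -3632)
z/((-8291/5919)) = -3632/((-8291/5919)) = -3632/((-8291*1/5919)) = -3632/(-8291/5919) = -3632*(-5919/8291) = 21497808/8291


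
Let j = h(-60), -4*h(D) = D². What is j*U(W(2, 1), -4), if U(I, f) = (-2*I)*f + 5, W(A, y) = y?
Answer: -11700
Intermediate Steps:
h(D) = -D²/4
j = -900 (j = -¼*(-60)² = -¼*3600 = -900)
U(I, f) = 5 - 2*I*f (U(I, f) = -2*I*f + 5 = 5 - 2*I*f)
j*U(W(2, 1), -4) = -900*(5 - 2*1*(-4)) = -900*(5 + 8) = -900*13 = -11700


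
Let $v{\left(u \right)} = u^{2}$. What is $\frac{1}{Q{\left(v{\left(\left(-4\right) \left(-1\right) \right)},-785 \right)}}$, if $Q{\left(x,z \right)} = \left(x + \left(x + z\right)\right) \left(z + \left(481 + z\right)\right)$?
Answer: $\frac{1}{820017} \approx 1.2195 \cdot 10^{-6}$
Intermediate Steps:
$Q{\left(x,z \right)} = \left(481 + 2 z\right) \left(z + 2 x\right)$ ($Q{\left(x,z \right)} = \left(z + 2 x\right) \left(481 + 2 z\right) = \left(481 + 2 z\right) \left(z + 2 x\right)$)
$\frac{1}{Q{\left(v{\left(\left(-4\right) \left(-1\right) \right)},-785 \right)}} = \frac{1}{2 \left(-785\right)^{2} + 481 \left(-785\right) + 962 \left(\left(-4\right) \left(-1\right)\right)^{2} + 4 \left(\left(-4\right) \left(-1\right)\right)^{2} \left(-785\right)} = \frac{1}{2 \cdot 616225 - 377585 + 962 \cdot 4^{2} + 4 \cdot 4^{2} \left(-785\right)} = \frac{1}{1232450 - 377585 + 962 \cdot 16 + 4 \cdot 16 \left(-785\right)} = \frac{1}{1232450 - 377585 + 15392 - 50240} = \frac{1}{820017}$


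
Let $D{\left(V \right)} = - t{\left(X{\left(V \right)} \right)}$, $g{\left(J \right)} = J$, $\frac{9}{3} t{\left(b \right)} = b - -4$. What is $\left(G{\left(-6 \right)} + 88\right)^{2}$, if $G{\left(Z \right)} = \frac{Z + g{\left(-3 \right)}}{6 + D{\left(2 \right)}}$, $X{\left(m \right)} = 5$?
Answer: $7225$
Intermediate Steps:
$t{\left(b \right)} = \frac{4}{3} + \frac{b}{3}$ ($t{\left(b \right)} = \frac{b - -4}{3} = \frac{b + 4}{3} = \frac{4 + b}{3} = \frac{4}{3} + \frac{b}{3}$)
$D{\left(V \right)} = -3$ ($D{\left(V \right)} = - (\frac{4}{3} + \frac{1}{3} \cdot 5) = - (\frac{4}{3} + \frac{5}{3}) = \left(-1\right) 3 = -3$)
$G{\left(Z \right)} = -1 + \frac{Z}{3}$ ($G{\left(Z \right)} = \frac{Z - 3}{6 - 3} = \frac{-3 + Z}{3} = \left(-3 + Z\right) \frac{1}{3} = -1 + \frac{Z}{3}$)
$\left(G{\left(-6 \right)} + 88\right)^{2} = \left(\left(-1 + \frac{1}{3} \left(-6\right)\right) + 88\right)^{2} = \left(\left(-1 - 2\right) + 88\right)^{2} = \left(-3 + 88\right)^{2} = 85^{2} = 7225$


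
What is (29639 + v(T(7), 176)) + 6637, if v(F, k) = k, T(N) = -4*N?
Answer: 36452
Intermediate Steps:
(29639 + v(T(7), 176)) + 6637 = (29639 + 176) + 6637 = 29815 + 6637 = 36452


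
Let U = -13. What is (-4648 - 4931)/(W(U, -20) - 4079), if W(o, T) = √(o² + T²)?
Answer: 39072741/16637672 + 9579*√569/16637672 ≈ 2.3622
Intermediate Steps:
W(o, T) = √(T² + o²)
(-4648 - 4931)/(W(U, -20) - 4079) = (-4648 - 4931)/(√((-20)² + (-13)²) - 4079) = -9579/(√(400 + 169) - 4079) = -9579/(√569 - 4079) = -9579/(-4079 + √569)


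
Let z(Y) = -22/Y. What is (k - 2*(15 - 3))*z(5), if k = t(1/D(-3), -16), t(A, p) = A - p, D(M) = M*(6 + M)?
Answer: 1606/45 ≈ 35.689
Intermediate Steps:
k = 143/9 (k = 1/(-3*(6 - 3)) - 1*(-16) = 1/(-3*3) + 16 = 1/(-9) + 16 = -⅑ + 16 = 143/9 ≈ 15.889)
(k - 2*(15 - 3))*z(5) = (143/9 - 2*(15 - 3))*(-22/5) = (143/9 - 2*12)*(-22*⅕) = (143/9 - 24)*(-22/5) = -73/9*(-22/5) = 1606/45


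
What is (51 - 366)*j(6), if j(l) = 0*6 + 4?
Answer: -1260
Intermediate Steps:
j(l) = 4 (j(l) = 0 + 4 = 4)
(51 - 366)*j(6) = (51 - 366)*4 = -315*4 = -1260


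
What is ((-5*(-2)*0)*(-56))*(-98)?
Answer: 0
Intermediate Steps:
((-5*(-2)*0)*(-56))*(-98) = ((10*0)*(-56))*(-98) = (0*(-56))*(-98) = 0*(-98) = 0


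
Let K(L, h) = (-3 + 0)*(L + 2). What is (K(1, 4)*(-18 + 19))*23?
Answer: -207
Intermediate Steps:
K(L, h) = -6 - 3*L (K(L, h) = -3*(2 + L) = -6 - 3*L)
(K(1, 4)*(-18 + 19))*23 = ((-6 - 3*1)*(-18 + 19))*23 = ((-6 - 3)*1)*23 = -9*1*23 = -9*23 = -207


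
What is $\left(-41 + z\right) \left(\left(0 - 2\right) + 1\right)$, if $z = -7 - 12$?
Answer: $60$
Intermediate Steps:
$z = -19$
$\left(-41 + z\right) \left(\left(0 - 2\right) + 1\right) = \left(-41 - 19\right) \left(\left(0 - 2\right) + 1\right) = - 60 \left(\left(0 - 2\right) + 1\right) = - 60 \left(-2 + 1\right) = \left(-60\right) \left(-1\right) = 60$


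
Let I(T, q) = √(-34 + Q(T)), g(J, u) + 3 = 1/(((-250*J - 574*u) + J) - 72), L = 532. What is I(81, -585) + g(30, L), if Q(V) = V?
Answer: -938731/312910 + √47 ≈ 3.8557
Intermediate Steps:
g(J, u) = -3 + 1/(-72 - 574*u - 249*J) (g(J, u) = -3 + 1/(((-250*J - 574*u) + J) - 72) = -3 + 1/(((-574*u - 250*J) + J) - 72) = -3 + 1/((-574*u - 249*J) - 72) = -3 + 1/(-72 - 574*u - 249*J))
I(T, q) = √(-34 + T)
I(81, -585) + g(30, L) = √(-34 + 81) + (-217 - 1722*532 - 747*30)/(72 + 249*30 + 574*532) = √47 + (-217 - 916104 - 22410)/(72 + 7470 + 305368) = √47 - 938731/312910 = -938731/312910 + √47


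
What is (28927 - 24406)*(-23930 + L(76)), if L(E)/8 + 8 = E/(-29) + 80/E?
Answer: -59802006726/551 ≈ -1.0853e+8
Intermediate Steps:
L(E) = -64 + 640/E - 8*E/29 (L(E) = -64 + 8*(E/(-29) + 80/E) = -64 + 8*(E*(-1/29) + 80/E) = -64 + 8*(-E/29 + 80/E) = -64 + 8*(80/E - E/29) = -64 + (640/E - 8*E/29) = -64 + 640/E - 8*E/29)
(28927 - 24406)*(-23930 + L(76)) = (28927 - 24406)*(-23930 + (-64 + 640/76 - 8/29*76)) = 4521*(-23930 + (-64 + 640*(1/76) - 608/29)) = 4521*(-23930 + (-64 + 160/19 - 608/29)) = 4521*(-23930 - 42176/551) = 4521*(-13227606/551) = -59802006726/551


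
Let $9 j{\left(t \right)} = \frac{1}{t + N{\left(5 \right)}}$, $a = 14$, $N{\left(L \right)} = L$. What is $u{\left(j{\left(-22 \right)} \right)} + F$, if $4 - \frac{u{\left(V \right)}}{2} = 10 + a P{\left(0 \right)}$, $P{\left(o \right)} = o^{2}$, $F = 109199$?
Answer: $109187$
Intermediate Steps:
$j{\left(t \right)} = \frac{1}{9 \left(5 + t\right)}$ ($j{\left(t \right)} = \frac{1}{9 \left(t + 5\right)} = \frac{1}{9 \left(5 + t\right)}$)
$u{\left(V \right)} = -12$ ($u{\left(V \right)} = 8 - 2 \left(10 + 14 \cdot 0^{2}\right) = 8 - 2 \left(10 + 14 \cdot 0\right) = 8 - 2 \left(10 + 0\right) = 8 - 20 = -12$)
$u{\left(j{\left(-22 \right)} \right)} + F = -12 + 109199 = 109187$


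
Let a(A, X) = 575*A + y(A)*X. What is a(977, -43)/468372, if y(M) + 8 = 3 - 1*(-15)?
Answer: 187115/156124 ≈ 1.1985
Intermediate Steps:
y(M) = 10 (y(M) = -8 + (3 - 1*(-15)) = -8 + (3 + 15) = -8 + 18 = 10)
a(A, X) = 10*X + 575*A (a(A, X) = 575*A + 10*X = 10*X + 575*A)
a(977, -43)/468372 = (10*(-43) + 575*977)/468372 = (-430 + 561775)*(1/468372) = 561345*(1/468372) = 187115/156124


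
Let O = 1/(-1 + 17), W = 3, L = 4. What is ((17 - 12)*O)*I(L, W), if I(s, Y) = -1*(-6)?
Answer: 15/8 ≈ 1.8750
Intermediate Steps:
I(s, Y) = 6
O = 1/16 ≈ 0.062500
((17 - 12)*O)*I(L, W) = ((17 - 12)*(1/16))*6 = (5*(1/16))*6 = (5/16)*6 = 15/8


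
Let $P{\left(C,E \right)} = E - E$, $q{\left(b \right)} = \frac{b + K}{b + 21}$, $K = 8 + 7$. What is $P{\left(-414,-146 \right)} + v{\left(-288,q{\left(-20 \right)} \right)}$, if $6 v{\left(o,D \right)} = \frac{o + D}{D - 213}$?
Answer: $\frac{293}{1308} \approx 0.22401$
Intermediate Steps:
$K = 15$
$q{\left(b \right)} = \frac{15 + b}{21 + b}$ ($q{\left(b \right)} = \frac{b + 15}{b + 21} = \frac{15 + b}{21 + b}$)
$v{\left(o,D \right)} = \frac{D + o}{6 \left(-213 + D\right)}$ ($v{\left(o,D \right)} = \frac{\left(o + D\right) \frac{1}{D - 213}}{6} = \frac{\left(D + o\right) \frac{1}{-213 + D}}{6} = \frac{\frac{1}{-213 + D} \left(D + o\right)}{6} = \frac{D + o}{6 \left(-213 + D\right)}$)
$P{\left(C,E \right)} = 0$
$P{\left(-414,-146 \right)} + v{\left(-288,q{\left(-20 \right)} \right)} = 0 + \frac{\frac{15 - 20}{21 - 20} - 288}{6 \left(-213 + \frac{15 - 20}{21 - 20}\right)} = 0 + \frac{1^{-1} \left(-5\right) - 288}{6 \left(-213 + 1^{-1} \left(-5\right)\right)} = 0 + \frac{1 \left(-5\right) - 288}{6 \left(-213 + 1 \left(-5\right)\right)} = 0 + \frac{-5 - 288}{6 \left(-213 - 5\right)} = 0 + \frac{1}{6} \frac{1}{-218} \left(-293\right) = 0 + \frac{1}{6} \left(- \frac{1}{218}\right) \left(-293\right) = 0 + \frac{293}{1308} = \frac{293}{1308}$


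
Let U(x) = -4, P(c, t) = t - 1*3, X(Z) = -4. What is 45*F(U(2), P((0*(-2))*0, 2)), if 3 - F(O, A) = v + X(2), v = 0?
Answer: 315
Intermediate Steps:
P(c, t) = -3 + t (P(c, t) = t - 3 = -3 + t)
F(O, A) = 7 (F(O, A) = 3 - (0 - 4) = 3 - 1*(-4) = 3 + 4 = 7)
45*F(U(2), P((0*(-2))*0, 2)) = 45*7 = 315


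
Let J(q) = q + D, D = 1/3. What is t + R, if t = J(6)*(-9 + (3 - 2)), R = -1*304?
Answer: -1064/3 ≈ -354.67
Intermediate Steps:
D = ⅓ ≈ 0.33333
J(q) = ⅓ + q (J(q) = q + ⅓ = ⅓ + q)
R = -304
t = -152/3 (t = (⅓ + 6)*(-9 + (3 - 2)) = 19*(-9 + 1)/3 = (19/3)*(-8) = -152/3 ≈ -50.667)
t + R = -152/3 - 304 = -1064/3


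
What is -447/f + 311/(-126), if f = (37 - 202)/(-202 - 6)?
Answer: -3922097/6930 ≈ -565.96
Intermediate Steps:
f = 165/208 (f = -165/(-208) = -165*(-1/208) = 165/208 ≈ 0.79327)
-447/f + 311/(-126) = -447/165/208 + 311/(-126) = -447*208/165 + 311*(-1/126) = -30992/55 - 311/126 = -3922097/6930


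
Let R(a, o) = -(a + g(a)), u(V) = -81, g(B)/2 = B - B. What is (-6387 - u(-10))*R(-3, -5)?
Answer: -18918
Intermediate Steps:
g(B) = 0 (g(B) = 2*(B - B) = 2*0 = 0)
R(a, o) = -a (R(a, o) = -(a + 0) = -a)
(-6387 - u(-10))*R(-3, -5) = (-6387 - 1*(-81))*(-1*(-3)) = (-6387 + 81)*3 = -6306*3 = -18918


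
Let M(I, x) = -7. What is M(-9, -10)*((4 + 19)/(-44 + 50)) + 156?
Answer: 775/6 ≈ 129.17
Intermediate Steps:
M(-9, -10)*((4 + 19)/(-44 + 50)) + 156 = -7*(4 + 19)/(-44 + 50) + 156 = -161/6 + 156 = 775/6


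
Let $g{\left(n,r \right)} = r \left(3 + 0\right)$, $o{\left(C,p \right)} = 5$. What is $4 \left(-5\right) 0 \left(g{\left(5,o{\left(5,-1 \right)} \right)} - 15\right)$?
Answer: $0$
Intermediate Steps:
$g{\left(n,r \right)} = 3 r$ ($g{\left(n,r \right)} = r 3 = 3 r$)
$4 \left(-5\right) 0 \left(g{\left(5,o{\left(5,-1 \right)} \right)} - 15\right) = 4 \left(-5\right) 0 \left(3 \cdot 5 - 15\right) = \left(-20\right) 0 \left(15 - 15\right) = 0 \cdot 0 = 0$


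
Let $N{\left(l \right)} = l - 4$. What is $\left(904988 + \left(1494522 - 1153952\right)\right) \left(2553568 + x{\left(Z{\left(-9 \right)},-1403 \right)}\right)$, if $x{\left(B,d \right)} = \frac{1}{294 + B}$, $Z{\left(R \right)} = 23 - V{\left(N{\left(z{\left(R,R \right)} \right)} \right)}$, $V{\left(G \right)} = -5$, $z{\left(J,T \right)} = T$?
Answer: $\frac{512079345824763}{161} \approx 3.1806 \cdot 10^{12}$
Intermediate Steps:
$N{\left(l \right)} = -4 + l$ ($N{\left(l \right)} = l - 4 = -4 + l$)
$Z{\left(R \right)} = 28$ ($Z{\left(R \right)} = 23 - -5 = 23 + 5 = 28$)
$\left(904988 + \left(1494522 - 1153952\right)\right) \left(2553568 + x{\left(Z{\left(-9 \right)},-1403 \right)}\right) = \left(904988 + \left(1494522 - 1153952\right)\right) \left(2553568 + \frac{1}{294 + 28}\right) = \left(904988 + 340570\right) \left(2553568 + \frac{1}{322}\right) = 1245558 \left(2553568 + \frac{1}{322}\right) = 1245558 \cdot \frac{822248897}{322} = \frac{512079345824763}{161}$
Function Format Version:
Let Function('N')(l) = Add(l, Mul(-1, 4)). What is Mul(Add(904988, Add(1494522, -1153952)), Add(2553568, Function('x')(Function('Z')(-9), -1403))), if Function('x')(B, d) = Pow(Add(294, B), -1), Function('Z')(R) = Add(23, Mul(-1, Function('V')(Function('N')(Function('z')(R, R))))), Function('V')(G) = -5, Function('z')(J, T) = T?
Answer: Rational(512079345824763, 161) ≈ 3.1806e+12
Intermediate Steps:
Function('N')(l) = Add(-4, l) (Function('N')(l) = Add(l, -4) = Add(-4, l))
Function('Z')(R) = 28 (Function('Z')(R) = Add(23, Mul(-1, -5)) = Add(23, 5) = 28)
Mul(Add(904988, Add(1494522, -1153952)), Add(2553568, Function('x')(Function('Z')(-9), -1403))) = Mul(Add(904988, Add(1494522, -1153952)), Add(2553568, Pow(Add(294, 28), -1))) = Mul(Add(904988, 340570), Add(2553568, Pow(322, -1))) = Mul(1245558, Add(2553568, Rational(1, 322))) = Mul(1245558, Rational(822248897, 322)) = Rational(512079345824763, 161)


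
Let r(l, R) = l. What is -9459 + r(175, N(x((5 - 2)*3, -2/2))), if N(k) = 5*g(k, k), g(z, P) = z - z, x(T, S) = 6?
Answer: -9284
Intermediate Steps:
g(z, P) = 0
N(k) = 0 (N(k) = 5*0 = 0)
-9459 + r(175, N(x((5 - 2)*3, -2/2))) = -9459 + 175 = -9284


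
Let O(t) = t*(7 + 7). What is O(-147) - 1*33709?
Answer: -35767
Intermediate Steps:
O(t) = 14*t (O(t) = t*14 = 14*t)
O(-147) - 1*33709 = 14*(-147) - 1*33709 = -2058 - 33709 = -35767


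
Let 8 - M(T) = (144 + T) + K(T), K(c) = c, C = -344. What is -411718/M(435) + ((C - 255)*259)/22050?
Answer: 637307861/1584450 ≈ 402.23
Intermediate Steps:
M(T) = -136 - 2*T (M(T) = 8 - ((144 + T) + T) = 8 - (144 + 2*T) = 8 + (-144 - 2*T) = -136 - 2*T)
-411718/M(435) + ((C - 255)*259)/22050 = -411718/(-136 - 2*435) + ((-344 - 255)*259)/22050 = -411718/(-136 - 870) - 599*259*(1/22050) = -411718/(-1006) - 155141*1/22050 = -411718*(-1/1006) - 22163/3150 = 205859/503 - 22163/3150 = 637307861/1584450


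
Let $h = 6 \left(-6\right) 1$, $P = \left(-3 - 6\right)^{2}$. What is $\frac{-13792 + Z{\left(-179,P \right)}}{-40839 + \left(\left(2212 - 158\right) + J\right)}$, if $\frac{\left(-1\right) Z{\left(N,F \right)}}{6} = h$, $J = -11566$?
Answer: $\frac{13576}{50351} \approx 0.26963$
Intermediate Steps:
$P = 81$ ($P = \left(-9\right)^{2} = 81$)
$h = -36$ ($h = \left(-36\right) 1 = -36$)
$Z{\left(N,F \right)} = 216$ ($Z{\left(N,F \right)} = \left(-6\right) \left(-36\right) = 216$)
$\frac{-13792 + Z{\left(-179,P \right)}}{-40839 + \left(\left(2212 - 158\right) + J\right)} = \frac{-13792 + 216}{-40839 + \left(\left(2212 - 158\right) - 11566\right)} = - \frac{13576}{-40839 + \left(2054 - 11566\right)} = - \frac{13576}{-40839 - 9512} = - \frac{13576}{-50351} = \left(-13576\right) \left(- \frac{1}{50351}\right) = \frac{13576}{50351}$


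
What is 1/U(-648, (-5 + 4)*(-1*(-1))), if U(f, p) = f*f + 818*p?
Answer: 1/419086 ≈ 2.3861e-6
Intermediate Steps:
U(f, p) = f² + 818*p
1/U(-648, (-5 + 4)*(-1*(-1))) = 1/((-648)² + 818*((-5 + 4)*(-1*(-1)))) = 1/(419904 + 818*(-1*1)) = 1/(419904 + 818*(-1)) = 1/(419904 - 818) = 1/419086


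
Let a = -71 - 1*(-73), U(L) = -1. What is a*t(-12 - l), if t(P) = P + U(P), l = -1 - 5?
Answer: -14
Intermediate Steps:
l = -6
a = 2 (a = -71 + 73 = 2)
t(P) = -1 + P (t(P) = P - 1 = -1 + P)
a*t(-12 - l) = 2*(-1 + (-12 - 1*(-6))) = 2*(-1 + (-12 + 6)) = 2*(-1 - 6) = 2*(-7) = -14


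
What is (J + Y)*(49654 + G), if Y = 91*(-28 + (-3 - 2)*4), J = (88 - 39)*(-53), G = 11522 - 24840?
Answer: -253080240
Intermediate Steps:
G = -13318
J = -2597 (J = 49*(-53) = -2597)
Y = -4368 (Y = 91*(-28 - 5*4) = 91*(-28 - 20) = 91*(-48) = -4368)
(J + Y)*(49654 + G) = (-2597 - 4368)*(49654 - 13318) = -6965*36336 = -253080240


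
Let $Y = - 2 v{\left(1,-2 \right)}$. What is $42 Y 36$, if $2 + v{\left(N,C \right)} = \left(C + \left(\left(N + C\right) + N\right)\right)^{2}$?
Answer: $-6048$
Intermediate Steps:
$v{\left(N,C \right)} = -2 + \left(2 C + 2 N\right)^{2}$ ($v{\left(N,C \right)} = -2 + \left(C + \left(\left(N + C\right) + N\right)\right)^{2} = -2 + \left(C + \left(\left(C + N\right) + N\right)\right)^{2} = -2 + \left(C + \left(C + 2 N\right)\right)^{2} = -2 + \left(2 C + 2 N\right)^{2}$)
$Y = -4$ ($Y = - 2 \left(-2 + 4 \left(-2 + 1\right)^{2}\right) = - 2 \left(-2 + 4 \left(-1\right)^{2}\right) = - 2 \left(-2 + 4 \cdot 1\right) = - 2 \left(-2 + 4\right) = \left(-2\right) 2 = -4$)
$42 Y 36 = 42 \left(-4\right) 36 = \left(-168\right) 36 = -6048$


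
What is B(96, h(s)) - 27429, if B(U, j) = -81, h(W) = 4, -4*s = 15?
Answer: -27510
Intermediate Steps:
s = -15/4 (s = -¼*15 = -15/4 ≈ -3.7500)
B(96, h(s)) - 27429 = -81 - 27429 = -27510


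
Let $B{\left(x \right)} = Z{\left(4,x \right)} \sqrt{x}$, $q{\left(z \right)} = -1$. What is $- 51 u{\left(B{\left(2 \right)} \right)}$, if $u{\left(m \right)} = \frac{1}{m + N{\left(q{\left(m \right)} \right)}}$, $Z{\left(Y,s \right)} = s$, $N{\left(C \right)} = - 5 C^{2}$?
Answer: $15 + 6 \sqrt{2} \approx 23.485$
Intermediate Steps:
$B{\left(x \right)} = x^{\frac{3}{2}}$ ($B{\left(x \right)} = x \sqrt{x} = x^{\frac{3}{2}}$)
$u{\left(m \right)} = \frac{1}{-5 + m}$ ($u{\left(m \right)} = \frac{1}{m - 5 \left(-1\right)^{2}} = \frac{1}{m - 5} = \frac{1}{-5 + m}$)
$- 51 u{\left(B{\left(2 \right)} \right)} = - \frac{51}{-5 + 2^{\frac{3}{2}}} = - \frac{51}{-5 + 2 \sqrt{2}}$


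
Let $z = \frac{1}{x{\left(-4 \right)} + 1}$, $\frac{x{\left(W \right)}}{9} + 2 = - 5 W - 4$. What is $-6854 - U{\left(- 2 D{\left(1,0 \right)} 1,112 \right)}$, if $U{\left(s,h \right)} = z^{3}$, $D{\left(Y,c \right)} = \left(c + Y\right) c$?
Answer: $- \frac{14039617083}{2048383} \approx -6854.0$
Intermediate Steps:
$x{\left(W \right)} = -54 - 45 W$ ($x{\left(W \right)} = -18 + 9 \left(- 5 W - 4\right) = -18 + 9 \left(-4 - 5 W\right) = -18 - \left(36 + 45 W\right) = -54 - 45 W$)
$D{\left(Y,c \right)} = c \left(Y + c\right)$ ($D{\left(Y,c \right)} = \left(Y + c\right) c = c \left(Y + c\right)$)
$z = \frac{1}{127}$ ($z = \frac{1}{\left(-54 - -180\right) + 1} = \frac{1}{\left(-54 + 180\right) + 1} = \frac{1}{126 + 1} = \frac{1}{127} \approx 0.007874$)
$U{\left(s,h \right)} = \frac{1}{2048383}$ ($U{\left(s,h \right)} = \left(\frac{1}{127}\right)^{3} = \frac{1}{2048383}$)
$-6854 - U{\left(- 2 D{\left(1,0 \right)} 1,112 \right)} = -6854 - \frac{1}{2048383} = - \frac{14039617083}{2048383}$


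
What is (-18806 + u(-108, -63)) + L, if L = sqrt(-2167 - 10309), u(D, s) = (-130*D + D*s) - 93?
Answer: 1945 + 2*I*sqrt(3119) ≈ 1945.0 + 111.7*I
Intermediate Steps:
u(D, s) = -93 - 130*D + D*s
L = 2*I*sqrt(3119) (L = sqrt(-12476) = 2*I*sqrt(3119) ≈ 111.7*I)
(-18806 + u(-108, -63)) + L = (-18806 + (-93 - 130*(-108) - 108*(-63))) + 2*I*sqrt(3119) = (-18806 + (-93 + 14040 + 6804)) + 2*I*sqrt(3119) = (-18806 + 20751) + 2*I*sqrt(3119) = 1945 + 2*I*sqrt(3119)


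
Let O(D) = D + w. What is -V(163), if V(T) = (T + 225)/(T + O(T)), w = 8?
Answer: -194/167 ≈ -1.1617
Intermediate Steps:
O(D) = 8 + D (O(D) = D + 8 = 8 + D)
V(T) = (225 + T)/(8 + 2*T) (V(T) = (T + 225)/(T + (8 + T)) = (225 + T)/(8 + 2*T))
-V(163) = -(225 + 163)/(2*(4 + 163)) = -388/(2*167) = -1*194/167 = -194/167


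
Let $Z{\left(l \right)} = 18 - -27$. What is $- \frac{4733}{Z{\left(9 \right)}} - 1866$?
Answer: $- \frac{88703}{45} \approx -1971.2$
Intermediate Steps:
$Z{\left(l \right)} = 45$ ($Z{\left(l \right)} = 18 + 27 = 45$)
$- \frac{4733}{Z{\left(9 \right)}} - 1866 = - \frac{4733}{45} - 1866 = - \frac{88703}{45}$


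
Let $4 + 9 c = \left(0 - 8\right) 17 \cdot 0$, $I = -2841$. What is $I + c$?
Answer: $- \frac{25573}{9} \approx -2841.4$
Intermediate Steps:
$c = - \frac{4}{9}$ ($c = - \frac{4}{9} + \frac{\left(0 - 8\right) 17 \cdot 0}{9} = - \frac{4}{9} + \frac{\left(-8\right) 17 \cdot 0}{9} = - \frac{4}{9} + \frac{\left(-136\right) 0}{9} = - \frac{4}{9} + \frac{1}{9} \cdot 0 = - \frac{4}{9} + 0 = - \frac{4}{9} \approx -0.44444$)
$I + c = -2841 - \frac{4}{9} = - \frac{25573}{9}$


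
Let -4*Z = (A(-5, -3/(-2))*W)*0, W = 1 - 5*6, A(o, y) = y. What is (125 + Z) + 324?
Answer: 449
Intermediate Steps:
W = -29 (W = 1 - 30 = -29)
Z = 0 (Z = --3/(-2)*(-29)*0/4 = --3*(-½)*(-29)*0/4 = -(3/2)*(-29)*0/4 = -(-87)*0/8 = -¼*0 = 0)
(125 + Z) + 324 = (125 + 0) + 324 = 125 + 324 = 449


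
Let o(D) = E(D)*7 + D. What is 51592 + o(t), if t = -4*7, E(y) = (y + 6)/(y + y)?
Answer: 206267/4 ≈ 51567.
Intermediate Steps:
E(y) = (6 + y)/(2*y) (E(y) = (6 + y)/((2*y)) = (6 + y)*(1/(2*y)) = (6 + y)/(2*y))
t = -28
o(D) = D + 7*(6 + D)/(2*D) (o(D) = ((6 + D)/(2*D))*7 + D = 7*(6 + D)/(2*D) + D = D + 7*(6 + D)/(2*D))
51592 + o(t) = 51592 + (7/2 - 28 + 21/(-28)) = 51592 + (7/2 - 28 + 21*(-1/28)) = 51592 + (7/2 - 28 - ¾) = 51592 - 101/4 = 206267/4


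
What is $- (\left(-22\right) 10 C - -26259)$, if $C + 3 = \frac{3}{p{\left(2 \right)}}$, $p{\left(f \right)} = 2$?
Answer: $-26589$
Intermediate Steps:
$C = - \frac{3}{2}$ ($C = -3 + \frac{3}{2} = - \frac{3}{2} \approx -1.5$)
$- (\left(-22\right) 10 C - -26259) = - (\left(-22\right) 10 \left(- \frac{3}{2}\right) - -26259) = - (\left(-220\right) \left(- \frac{3}{2}\right) + 26259) = - (330 + 26259) = \left(-1\right) 26589 = -26589$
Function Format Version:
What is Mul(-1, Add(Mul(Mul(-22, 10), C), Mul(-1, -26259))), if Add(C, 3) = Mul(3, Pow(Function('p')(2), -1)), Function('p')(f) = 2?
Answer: -26589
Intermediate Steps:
C = Rational(-3, 2) (C = Add(-3, Mul(3, Pow(2, -1))) = Add(-3, Mul(3, Rational(1, 2))) = Add(-3, Rational(3, 2)) = Rational(-3, 2) ≈ -1.5000)
Mul(-1, Add(Mul(Mul(-22, 10), C), Mul(-1, -26259))) = Mul(-1, Add(Mul(Mul(-22, 10), Rational(-3, 2)), Mul(-1, -26259))) = Mul(-1, Add(Mul(-220, Rational(-3, 2)), 26259)) = Mul(-1, Add(330, 26259)) = Mul(-1, 26589) = -26589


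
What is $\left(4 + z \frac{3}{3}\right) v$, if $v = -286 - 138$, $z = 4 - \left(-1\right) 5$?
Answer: $-5512$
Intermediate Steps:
$z = 9$ ($z = 4 - -5 = 4 + 5 = 9$)
$v = -424$ ($v = -286 - 138 = -424$)
$\left(4 + z \frac{3}{3}\right) v = \left(4 + 9 \cdot \frac{3}{3}\right) \left(-424\right) = \left(4 + 9 \cdot 3 \cdot \frac{1}{3}\right) \left(-424\right) = \left(4 + 9 \cdot 1\right) \left(-424\right) = \left(4 + 9\right) \left(-424\right) = 13 \left(-424\right) = -5512$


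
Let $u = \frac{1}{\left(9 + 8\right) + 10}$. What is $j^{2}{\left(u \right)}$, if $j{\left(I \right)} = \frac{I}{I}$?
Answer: $1$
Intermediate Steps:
$u = \frac{1}{27}$ ($u = \frac{1}{17 + 10} = \frac{1}{27} \approx 0.037037$)
$j{\left(I \right)} = 1$
$j^{2}{\left(u \right)} = 1^{2} = 1$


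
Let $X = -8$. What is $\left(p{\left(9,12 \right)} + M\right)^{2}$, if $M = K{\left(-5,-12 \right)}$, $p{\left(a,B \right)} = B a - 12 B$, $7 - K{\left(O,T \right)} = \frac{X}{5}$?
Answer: $\frac{18769}{25} \approx 750.76$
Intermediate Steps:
$K{\left(O,T \right)} = \frac{43}{5}$ ($K{\left(O,T \right)} = 7 - - \frac{8}{5} = 7 + \frac{8}{5} = \frac{43}{5}$)
$p{\left(a,B \right)} = - 12 B + B a$
$M = \frac{43}{5} \approx 8.6$
$\left(p{\left(9,12 \right)} + M\right)^{2} = \left(12 \left(-12 + 9\right) + \frac{43}{5}\right)^{2} = \left(12 \left(-3\right) + \frac{43}{5}\right)^{2} = \left(-36 + \frac{43}{5}\right)^{2} = \left(- \frac{137}{5}\right)^{2} = \frac{18769}{25}$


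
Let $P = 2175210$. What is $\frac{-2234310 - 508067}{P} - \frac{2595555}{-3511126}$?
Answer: $- \frac{995738498738}{1909359096615} \approx -0.5215$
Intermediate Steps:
$\frac{-2234310 - 508067}{P} - \frac{2595555}{-3511126} = \frac{-2234310 - 508067}{2175210} - \frac{2595555}{-3511126} = \left(-2742377\right) \frac{1}{2175210} - - \frac{2595555}{3511126} = - \frac{2742377}{2175210} + \frac{2595555}{3511126} = - \frac{995738498738}{1909359096615}$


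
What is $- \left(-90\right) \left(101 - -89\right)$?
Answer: $17100$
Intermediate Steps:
$- \left(-90\right) \left(101 - -89\right) = - \left(-90\right) \left(101 + 89\right) = - \left(-90\right) 190 = \left(-1\right) \left(-17100\right) = 17100$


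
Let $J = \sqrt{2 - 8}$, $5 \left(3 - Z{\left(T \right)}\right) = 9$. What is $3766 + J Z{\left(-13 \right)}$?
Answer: $3766 + \frac{6 i \sqrt{6}}{5} \approx 3766.0 + 2.9394 i$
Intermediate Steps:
$Z{\left(T \right)} = \frac{6}{5}$ ($Z{\left(T \right)} = 3 - \frac{9}{5} = \frac{6}{5}$)
$J = i \sqrt{6}$ ($J = \sqrt{-6} = i \sqrt{6} \approx 2.4495 i$)
$3766 + J Z{\left(-13 \right)} = 3766 + i \sqrt{6} \cdot \frac{6}{5} = 3766 + \frac{6 i \sqrt{6}}{5}$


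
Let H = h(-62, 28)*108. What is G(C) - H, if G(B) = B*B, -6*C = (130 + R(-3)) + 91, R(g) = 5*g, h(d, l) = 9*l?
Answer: -234335/9 ≈ -26037.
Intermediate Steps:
C = -103/3 (C = -((130 + 5*(-3)) + 91)/6 = -((130 - 15) + 91)/6 = -(115 + 91)/6 = -⅙*206 = -103/3 ≈ -34.333)
G(B) = B²
H = 27216 (H = (9*28)*108 = 252*108 = 27216)
G(C) - H = (-103/3)² - 1*27216 = 10609/9 - 27216 = -234335/9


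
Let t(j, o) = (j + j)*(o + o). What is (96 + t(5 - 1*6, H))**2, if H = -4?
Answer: 12544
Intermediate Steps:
t(j, o) = 4*j*o (t(j, o) = (2*j)*(2*o) = 4*j*o)
(96 + t(5 - 1*6, H))**2 = (96 + 4*(5 - 1*6)*(-4))**2 = (96 + 4*(5 - 6)*(-4))**2 = (96 + 4*(-1)*(-4))**2 = (96 + 16)**2 = 112**2 = 12544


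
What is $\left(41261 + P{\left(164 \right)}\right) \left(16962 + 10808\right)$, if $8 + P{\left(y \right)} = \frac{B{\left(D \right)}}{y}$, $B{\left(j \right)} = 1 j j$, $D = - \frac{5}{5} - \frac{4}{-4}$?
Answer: $1145595810$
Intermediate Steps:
$D = 0$ ($D = \left(-5\right) \frac{1}{5} - -1 = -1 + 1 = 0$)
$B{\left(j \right)} = j^{2}$ ($B{\left(j \right)} = j j = j^{2}$)
$P{\left(y \right)} = -8$ ($P{\left(y \right)} = -8 + \frac{0^{2}}{y} = -8 + \frac{0}{y} = -8 + 0 = -8$)
$\left(41261 + P{\left(164 \right)}\right) \left(16962 + 10808\right) = \left(41261 - 8\right) \left(16962 + 10808\right) = 41253 \cdot 27770 = 1145595810$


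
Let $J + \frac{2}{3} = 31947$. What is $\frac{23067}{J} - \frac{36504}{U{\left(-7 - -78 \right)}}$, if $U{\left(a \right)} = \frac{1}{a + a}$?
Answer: $- \frac{496787904351}{95839} \approx -5.1836 \cdot 10^{6}$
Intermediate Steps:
$J = \frac{95839}{3}$ ($J = - \frac{2}{3} + 31947 = \frac{95839}{3} \approx 31946.0$)
$U{\left(a \right)} = \frac{1}{2 a}$
$\frac{23067}{J} - \frac{36504}{U{\left(-7 - -78 \right)}} = \frac{23067}{\frac{95839}{3}} - \frac{36504}{\frac{1}{2} \frac{1}{-7 - -78}} = 23067 \cdot \frac{3}{95839} - \frac{36504}{\frac{1}{2} \frac{1}{-7 + 78}} = \frac{69201}{95839} - \frac{36504}{\frac{1}{2} \cdot \frac{1}{71}} = \frac{69201}{95839} - 36504 \frac{1}{\frac{1}{142}} = \frac{69201}{95839} - 5183568 = - \frac{496787904351}{95839}$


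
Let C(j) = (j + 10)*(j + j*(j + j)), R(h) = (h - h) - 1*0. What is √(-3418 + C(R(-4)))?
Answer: I*√3418 ≈ 58.464*I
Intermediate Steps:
R(h) = 0 (R(h) = 0 + 0 = 0)
C(j) = (10 + j)*(j + 2*j²) (C(j) = (10 + j)*(j + j*(2*j)) = (10 + j)*(j + 2*j²))
√(-3418 + C(R(-4))) = √(-3418 + 0*(10 + 2*0² + 21*0)) = √(-3418 + 0*(10 + 2*0 + 0)) = √(-3418 + 0*(10 + 0 + 0)) = √(-3418 + 0*10) = √(-3418 + 0) = √(-3418) = I*√3418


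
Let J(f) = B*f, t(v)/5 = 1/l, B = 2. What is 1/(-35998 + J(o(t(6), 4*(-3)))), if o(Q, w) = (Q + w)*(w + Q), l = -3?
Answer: -9/320620 ≈ -2.8071e-5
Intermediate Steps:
t(v) = -5/3 (t(v) = 5/(-3) = 5*(-⅓) = -5/3)
o(Q, w) = (Q + w)² (o(Q, w) = (Q + w)*(Q + w) = (Q + w)²)
J(f) = 2*f
1/(-35998 + J(o(t(6), 4*(-3)))) = 1/(-35998 + 2*(-5/3 + 4*(-3))²) = 1/(-35998 + 2*(-5/3 - 12)²) = 1/(-35998 + 2*(-41/3)²) = 1/(-35998 + 2*(1681/9)) = 1/(-35998 + 3362/9) = 1/(-320620/9) = -9/320620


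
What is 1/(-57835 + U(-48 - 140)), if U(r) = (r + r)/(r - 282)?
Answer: -5/289171 ≈ -1.7291e-5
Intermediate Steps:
U(r) = 2*r/(-282 + r) (U(r) = (2*r)/(-282 + r) = 2*r/(-282 + r))
1/(-57835 + U(-48 - 140)) = 1/(-57835 + 2*(-48 - 140)/(-282 + (-48 - 140))) = 1/(-57835 + 2*(-188)/(-282 - 188)) = 1/(-57835 + 2*(-188)/(-470)) = 1/(-57835 + 2*(-188)*(-1/470)) = 1/(-57835 + ⅘) = 1/(-289171/5) = -5/289171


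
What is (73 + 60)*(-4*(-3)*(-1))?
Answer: -1596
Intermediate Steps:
(73 + 60)*(-4*(-3)*(-1)) = 133*(12*(-1)) = 133*(-12) = -1596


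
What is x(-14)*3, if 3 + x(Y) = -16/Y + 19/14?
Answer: -3/2 ≈ -1.5000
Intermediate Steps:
x(Y) = -23/14 - 16/Y (x(Y) = -3 + (-16/Y + 19/14) = -3 + (19/14 - 16/Y) = -23/14 - 16/Y)
x(-14)*3 = (-23/14 - 16/(-14))*3 = (-23/14 - 16*(-1/14))*3 = (-23/14 + 8/7)*3 = -½*3 = -3/2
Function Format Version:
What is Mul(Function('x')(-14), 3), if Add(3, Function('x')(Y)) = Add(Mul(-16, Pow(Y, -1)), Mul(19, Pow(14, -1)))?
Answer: Rational(-3, 2) ≈ -1.5000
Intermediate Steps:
Function('x')(Y) = Add(Rational(-23, 14), Mul(-16, Pow(Y, -1))) (Function('x')(Y) = Add(-3, Add(Mul(-16, Pow(Y, -1)), Mul(19, Pow(14, -1)))) = Add(-3, Add(Mul(-16, Pow(Y, -1)), Mul(19, Rational(1, 14)))) = Add(-3, Add(Mul(-16, Pow(Y, -1)), Rational(19, 14))) = Add(-3, Add(Rational(19, 14), Mul(-16, Pow(Y, -1)))) = Add(Rational(-23, 14), Mul(-16, Pow(Y, -1))))
Mul(Function('x')(-14), 3) = Mul(Add(Rational(-23, 14), Mul(-16, Pow(-14, -1))), 3) = Mul(Add(Rational(-23, 14), Mul(-16, Rational(-1, 14))), 3) = Mul(Add(Rational(-23, 14), Rational(8, 7)), 3) = Mul(Rational(-1, 2), 3) = Rational(-3, 2)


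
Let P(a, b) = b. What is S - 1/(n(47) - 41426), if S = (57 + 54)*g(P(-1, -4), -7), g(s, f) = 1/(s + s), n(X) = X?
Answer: -4593061/331032 ≈ -13.875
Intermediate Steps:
g(s, f) = 1/(2*s)
S = -111/8 (S = (57 + 54)*((½)/(-4)) = 111*((½)*(-¼)) = 111*(-⅛) = -111/8 ≈ -13.875)
S - 1/(n(47) - 41426) = -111/8 - 1/(47 - 41426) = -111/8 - 1/(-41379) = -111/8 - 1*(-1/41379) = -111/8 + 1/41379 = -4593061/331032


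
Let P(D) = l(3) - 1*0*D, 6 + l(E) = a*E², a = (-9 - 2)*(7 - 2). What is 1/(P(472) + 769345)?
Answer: 1/768844 ≈ 1.3007e-6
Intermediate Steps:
a = -55 (a = -11*5 = -55)
l(E) = -6 - 55*E²
P(D) = -501 (P(D) = (-6 - 55*3²) - 1*0*D = (-6 - 55*9) - 0*D = (-6 - 495) - 1*0 = -501 + 0 = -501)
1/(P(472) + 769345) = 1/(-501 + 769345) = 1/768844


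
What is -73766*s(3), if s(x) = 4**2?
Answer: -1180256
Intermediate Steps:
s(x) = 16
-73766*s(3) = -73766*16 = -154*7664 = -1180256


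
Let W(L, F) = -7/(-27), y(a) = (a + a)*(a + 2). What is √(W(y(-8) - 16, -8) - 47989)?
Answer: 4*I*√242943/9 ≈ 219.06*I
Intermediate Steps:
y(a) = 2*a*(2 + a) (y(a) = (2*a)*(2 + a) = 2*a*(2 + a))
W(L, F) = 7/27 (W(L, F) = -7*(-1/27) = 7/27)
√(W(y(-8) - 16, -8) - 47989) = √(7/27 - 47989) = √(-1295696/27) = 4*I*√242943/9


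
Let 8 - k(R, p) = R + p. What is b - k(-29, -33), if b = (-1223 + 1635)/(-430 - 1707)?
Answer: -150002/2137 ≈ -70.193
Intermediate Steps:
k(R, p) = 8 - R - p (k(R, p) = 8 - (R + p) = 8 + (-R - p) = 8 - R - p)
b = -412/2137 (b = 412/(-2137) = 412*(-1/2137) = -412/2137 ≈ -0.19279)
b - k(-29, -33) = -412/2137 - (8 - 1*(-29) - 1*(-33)) = -412/2137 - (8 + 29 + 33) = -412/2137 - 1*70 = -412/2137 - 70 = -150002/2137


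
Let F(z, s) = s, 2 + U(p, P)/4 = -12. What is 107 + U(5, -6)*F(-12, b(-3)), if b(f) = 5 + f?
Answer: -5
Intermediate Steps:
U(p, P) = -56 (U(p, P) = -8 + 4*(-12) = -8 - 48 = -56)
107 + U(5, -6)*F(-12, b(-3)) = 107 - 56*(5 - 3) = 107 - 56*2 = 107 - 112 = -5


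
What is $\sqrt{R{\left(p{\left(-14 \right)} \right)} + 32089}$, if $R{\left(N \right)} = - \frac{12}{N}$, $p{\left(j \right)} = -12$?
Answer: $\sqrt{32090} \approx 179.14$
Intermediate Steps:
$\sqrt{R{\left(p{\left(-14 \right)} \right)} + 32089} = \sqrt{- \frac{12}{-12} + 32089} = \sqrt{\left(-12\right) \left(- \frac{1}{12}\right) + 32089} = \sqrt{1 + 32089} = \sqrt{32090}$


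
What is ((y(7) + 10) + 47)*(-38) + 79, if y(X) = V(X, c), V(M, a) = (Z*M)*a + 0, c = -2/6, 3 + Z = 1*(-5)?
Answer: -8389/3 ≈ -2796.3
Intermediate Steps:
Z = -8 (Z = -3 + 1*(-5) = -3 - 5 = -8)
c = -1/3 (c = -2*1/6 = -1/3 ≈ -0.33333)
V(M, a) = -8*M*a (V(M, a) = (-8*M)*a + 0 = -8*M*a + 0 = -8*M*a)
y(X) = 8*X/3 (y(X) = -8*X*(-1/3) = 8*X/3)
((y(7) + 10) + 47)*(-38) + 79 = (((8/3)*7 + 10) + 47)*(-38) + 79 = ((56/3 + 10) + 47)*(-38) + 79 = (86/3 + 47)*(-38) + 79 = (227/3)*(-38) + 79 = -8626/3 + 79 = -8389/3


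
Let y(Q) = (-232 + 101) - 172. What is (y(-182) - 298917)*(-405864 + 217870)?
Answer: 56251564680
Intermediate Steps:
y(Q) = -303 (y(Q) = -131 - 172 = -303)
(y(-182) - 298917)*(-405864 + 217870) = (-303 - 298917)*(-405864 + 217870) = -299220*(-187994) = 56251564680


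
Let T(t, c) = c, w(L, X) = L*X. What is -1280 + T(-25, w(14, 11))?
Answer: -1126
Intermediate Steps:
-1280 + T(-25, w(14, 11)) = -1280 + 14*11 = -1280 + 154 = -1126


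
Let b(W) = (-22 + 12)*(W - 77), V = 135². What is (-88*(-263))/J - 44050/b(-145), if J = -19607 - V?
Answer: -21473491/1049838 ≈ -20.454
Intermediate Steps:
V = 18225
b(W) = 770 - 10*W (b(W) = -10*(-77 + W) = 770 - 10*W)
J = -37832 (J = -19607 - 1*18225 = -19607 - 18225 = -37832)
(-88*(-263))/J - 44050/b(-145) = -88*(-263)/(-37832) - 44050/(770 - 10*(-145)) = 23144*(-1/37832) - 44050/(770 + 1450) = -2893/4729 - 44050/2220 = -2893/4729 - 44050*1/2220 = -2893/4729 - 4405/222 = -21473491/1049838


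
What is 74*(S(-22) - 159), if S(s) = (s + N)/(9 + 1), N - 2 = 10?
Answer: -11840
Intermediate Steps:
N = 12 (N = 2 + 10 = 12)
S(s) = 6/5 + s/10 (S(s) = (s + 12)/(9 + 1) = (12 + s)/10 = (12 + s)*(1/10) = 6/5 + s/10)
74*(S(-22) - 159) = 74*((6/5 + (1/10)*(-22)) - 159) = 74*((6/5 - 11/5) - 159) = 74*(-1 - 159) = 74*(-160) = -11840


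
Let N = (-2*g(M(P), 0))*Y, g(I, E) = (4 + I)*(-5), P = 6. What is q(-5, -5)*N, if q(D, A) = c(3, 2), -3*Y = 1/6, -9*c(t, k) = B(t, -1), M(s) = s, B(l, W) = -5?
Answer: -250/81 ≈ -3.0864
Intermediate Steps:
c(t, k) = 5/9 (c(t, k) = -⅑*(-5) = 5/9)
g(I, E) = -20 - 5*I
Y = -1/18 (Y = -⅓/6 = -⅓*⅙ = -1/18 ≈ -0.055556)
q(D, A) = 5/9
N = -50/9 (N = -2*(-20 - 5*6)*(-1/18) = -2*(-20 - 30)*(-1/18) = -2*(-50)*(-1/18) = 100*(-1/18) = -50/9 ≈ -5.5556)
q(-5, -5)*N = (5/9)*(-50/9) = -250/81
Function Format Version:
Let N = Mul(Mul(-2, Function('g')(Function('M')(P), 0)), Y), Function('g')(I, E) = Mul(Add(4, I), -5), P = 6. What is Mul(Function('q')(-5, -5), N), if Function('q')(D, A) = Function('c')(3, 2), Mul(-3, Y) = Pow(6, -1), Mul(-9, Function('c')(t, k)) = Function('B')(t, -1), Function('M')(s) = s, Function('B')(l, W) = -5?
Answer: Rational(-250, 81) ≈ -3.0864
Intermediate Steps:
Function('c')(t, k) = Rational(5, 9) (Function('c')(t, k) = Mul(Rational(-1, 9), -5) = Rational(5, 9))
Function('g')(I, E) = Add(-20, Mul(-5, I))
Y = Rational(-1, 18) (Y = Mul(Rational(-1, 3), Pow(6, -1)) = Mul(Rational(-1, 3), Rational(1, 6)) = Rational(-1, 18) ≈ -0.055556)
Function('q')(D, A) = Rational(5, 9)
N = Rational(-50, 9) (N = Mul(Mul(-2, Add(-20, Mul(-5, 6))), Rational(-1, 18)) = Mul(Mul(-2, Add(-20, -30)), Rational(-1, 18)) = Mul(Mul(-2, -50), Rational(-1, 18)) = Mul(100, Rational(-1, 18)) = Rational(-50, 9) ≈ -5.5556)
Mul(Function('q')(-5, -5), N) = Mul(Rational(5, 9), Rational(-50, 9)) = Rational(-250, 81)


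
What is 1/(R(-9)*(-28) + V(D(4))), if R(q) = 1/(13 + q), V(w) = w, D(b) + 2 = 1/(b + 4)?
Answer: -8/71 ≈ -0.11268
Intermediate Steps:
D(b) = -2 + 1/(4 + b) (D(b) = -2 + 1/(b + 4) = -2 + 1/(4 + b))
1/(R(-9)*(-28) + V(D(4))) = 1/(-28/(13 - 9) + (-7 - 2*4)/(4 + 4)) = 1/(-28/4 + (-7 - 8)/8) = 1/((¼)*(-28) + (⅛)*(-15)) = 1/(-7 - 15/8) = 1/(-71/8) = -8/71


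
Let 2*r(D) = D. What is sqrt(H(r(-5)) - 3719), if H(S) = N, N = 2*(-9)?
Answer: I*sqrt(3737) ≈ 61.131*I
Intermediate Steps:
N = -18
r(D) = D/2
H(S) = -18
sqrt(H(r(-5)) - 3719) = sqrt(-18 - 3719) = sqrt(-3737) = I*sqrt(3737)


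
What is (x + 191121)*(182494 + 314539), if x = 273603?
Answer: 230983163892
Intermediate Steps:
(x + 191121)*(182494 + 314539) = (273603 + 191121)*(182494 + 314539) = 464724*497033 = 230983163892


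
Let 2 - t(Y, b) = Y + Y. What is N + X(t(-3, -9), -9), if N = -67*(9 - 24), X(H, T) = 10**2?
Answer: 1105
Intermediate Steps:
t(Y, b) = 2 - 2*Y (t(Y, b) = 2 - (Y + Y) = 2 - 2*Y)
X(H, T) = 100
N = 1005 (N = -67*(-15) = 1005)
N + X(t(-3, -9), -9) = 1005 + 100 = 1105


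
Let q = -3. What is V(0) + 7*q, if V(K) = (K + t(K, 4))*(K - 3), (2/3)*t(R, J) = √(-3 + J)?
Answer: -51/2 ≈ -25.500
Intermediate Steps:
t(R, J) = 3*√(-3 + J)/2
V(K) = (-3 + K)*(3/2 + K) (V(K) = (K + 3*√(-3 + 4)/2)*(K - 3) = (K + 3*√1/2)*(-3 + K) = (K + (3/2)*1)*(-3 + K) = (K + 3/2)*(-3 + K) = (3/2 + K)*(-3 + K) = (-3 + K)*(3/2 + K))
V(0) + 7*q = (-9/2 + 0² - 3/2*0) + 7*(-3) = (-9/2 + 0 + 0) - 21 = -9/2 - 21 = -51/2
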